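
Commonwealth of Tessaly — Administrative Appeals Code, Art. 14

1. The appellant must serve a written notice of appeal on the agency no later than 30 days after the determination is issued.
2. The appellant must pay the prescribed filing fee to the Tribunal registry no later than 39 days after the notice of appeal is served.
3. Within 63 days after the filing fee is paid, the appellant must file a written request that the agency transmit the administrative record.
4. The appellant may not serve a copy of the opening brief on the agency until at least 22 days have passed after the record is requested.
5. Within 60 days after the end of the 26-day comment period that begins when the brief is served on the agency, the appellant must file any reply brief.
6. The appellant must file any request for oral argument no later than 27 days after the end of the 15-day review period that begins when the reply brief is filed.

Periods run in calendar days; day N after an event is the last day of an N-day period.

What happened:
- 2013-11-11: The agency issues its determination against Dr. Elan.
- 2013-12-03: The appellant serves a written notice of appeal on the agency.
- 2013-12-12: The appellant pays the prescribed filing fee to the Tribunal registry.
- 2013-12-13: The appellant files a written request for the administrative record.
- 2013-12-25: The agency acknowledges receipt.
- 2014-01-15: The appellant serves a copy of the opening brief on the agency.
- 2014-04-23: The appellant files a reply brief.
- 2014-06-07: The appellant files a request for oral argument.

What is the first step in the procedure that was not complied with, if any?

Step 5

Step 1: 30 days after 2013-11-11 (when the determination is issued) is 2013-12-11; 2013-12-03 is within that limit.
Step 2: 39 days after 2013-12-03 (when the notice of appeal is served) is 2014-01-11; 2013-12-12 is within that limit.
Step 3: 63 days after 2013-12-12 (when the filing fee is paid) is 2014-02-13; completed 2013-12-13, before the deadline.
Step 4: the earliest permitted date is 22 days after 2013-12-13 (when the record is requested), i.e. 2014-01-04; done 2014-01-15, after the minimum wait.
Step 5: 60 days after 2014-02-10 (end of the 26-day comment period, which began when the brief is served on the agency on 2014-01-15) is 2014-04-11; not done until 2014-04-23, 12 days after the deadline.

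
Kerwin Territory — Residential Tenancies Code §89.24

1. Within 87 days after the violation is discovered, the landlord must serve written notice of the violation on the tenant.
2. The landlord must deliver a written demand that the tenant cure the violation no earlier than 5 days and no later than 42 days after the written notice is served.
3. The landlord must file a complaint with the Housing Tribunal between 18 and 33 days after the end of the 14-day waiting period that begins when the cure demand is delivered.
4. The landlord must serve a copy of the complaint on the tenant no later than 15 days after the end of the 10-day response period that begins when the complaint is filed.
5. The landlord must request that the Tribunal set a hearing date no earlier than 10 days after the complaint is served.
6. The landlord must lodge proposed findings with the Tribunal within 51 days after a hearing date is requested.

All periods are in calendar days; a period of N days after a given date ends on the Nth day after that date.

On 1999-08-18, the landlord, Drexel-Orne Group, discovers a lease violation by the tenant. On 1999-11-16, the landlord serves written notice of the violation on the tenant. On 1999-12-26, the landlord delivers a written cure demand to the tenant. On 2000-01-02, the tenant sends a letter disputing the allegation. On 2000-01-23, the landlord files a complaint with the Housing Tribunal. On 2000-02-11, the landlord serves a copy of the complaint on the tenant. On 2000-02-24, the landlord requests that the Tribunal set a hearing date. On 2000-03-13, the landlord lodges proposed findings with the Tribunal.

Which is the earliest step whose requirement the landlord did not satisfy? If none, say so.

Step 1

Step 1 — counting 87 days from 1999-08-18 (when the violation is discovered) gives a deadline of 1999-11-13; not done until 1999-11-16, 3 days after the deadline.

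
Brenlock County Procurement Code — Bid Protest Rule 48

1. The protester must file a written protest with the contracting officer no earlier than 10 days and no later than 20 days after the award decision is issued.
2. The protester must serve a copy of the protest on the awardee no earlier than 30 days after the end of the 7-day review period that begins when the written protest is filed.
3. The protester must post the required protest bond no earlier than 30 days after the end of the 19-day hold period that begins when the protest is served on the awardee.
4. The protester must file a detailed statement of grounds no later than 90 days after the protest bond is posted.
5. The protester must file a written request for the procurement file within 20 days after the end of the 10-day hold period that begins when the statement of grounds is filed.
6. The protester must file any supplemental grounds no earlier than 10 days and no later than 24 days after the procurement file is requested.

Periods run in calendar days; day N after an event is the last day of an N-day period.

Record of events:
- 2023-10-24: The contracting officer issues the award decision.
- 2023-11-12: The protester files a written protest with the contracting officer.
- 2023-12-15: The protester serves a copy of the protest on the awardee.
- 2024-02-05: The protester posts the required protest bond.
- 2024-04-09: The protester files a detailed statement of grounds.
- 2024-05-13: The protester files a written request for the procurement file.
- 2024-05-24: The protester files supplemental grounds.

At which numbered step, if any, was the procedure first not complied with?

Step 2

(1) the permitted window runs from 2023-10-24 + 10 = 2023-11-03 to 2023-10-24 + 20 = 2023-11-13; 2023-11-12 falls inside that range.
(2) permitted from 2023-11-19 + 30 days = 2023-12-19 onward; acted on 2023-12-15, 4 days prematurely.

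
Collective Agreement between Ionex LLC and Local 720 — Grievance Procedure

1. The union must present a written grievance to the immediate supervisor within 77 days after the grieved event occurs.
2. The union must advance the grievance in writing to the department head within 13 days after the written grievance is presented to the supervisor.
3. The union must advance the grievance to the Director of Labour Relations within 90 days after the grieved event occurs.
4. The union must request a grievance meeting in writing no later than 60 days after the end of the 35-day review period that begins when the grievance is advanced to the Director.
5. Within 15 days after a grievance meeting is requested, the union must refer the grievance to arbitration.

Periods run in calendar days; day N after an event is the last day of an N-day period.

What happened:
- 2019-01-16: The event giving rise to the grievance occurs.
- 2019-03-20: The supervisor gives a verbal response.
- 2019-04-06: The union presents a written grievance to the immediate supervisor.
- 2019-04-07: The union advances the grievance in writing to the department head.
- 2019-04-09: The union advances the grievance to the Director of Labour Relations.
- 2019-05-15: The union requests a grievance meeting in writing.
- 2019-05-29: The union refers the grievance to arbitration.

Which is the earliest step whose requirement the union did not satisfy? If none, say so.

Step 1

Step 1: 77 days after 2019-01-16 (when the grieved event occurs) is 2019-04-03; done 2019-04-06 — 3 days late.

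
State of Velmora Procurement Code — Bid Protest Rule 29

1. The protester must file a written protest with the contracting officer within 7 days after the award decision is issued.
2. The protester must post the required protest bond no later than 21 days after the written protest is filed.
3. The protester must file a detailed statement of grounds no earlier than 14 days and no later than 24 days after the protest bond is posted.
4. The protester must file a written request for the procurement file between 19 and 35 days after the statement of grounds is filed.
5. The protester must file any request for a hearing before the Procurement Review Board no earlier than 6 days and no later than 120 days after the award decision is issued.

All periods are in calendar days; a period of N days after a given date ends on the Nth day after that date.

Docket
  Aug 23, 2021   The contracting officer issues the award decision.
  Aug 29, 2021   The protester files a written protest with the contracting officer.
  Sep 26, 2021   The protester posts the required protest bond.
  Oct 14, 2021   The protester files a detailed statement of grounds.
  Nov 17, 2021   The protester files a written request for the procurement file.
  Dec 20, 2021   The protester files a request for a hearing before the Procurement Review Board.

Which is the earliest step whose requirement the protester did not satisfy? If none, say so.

Step 1 — counting 7 days from Aug 23, 2021 (when the award decision is issued) gives a deadline of Aug 30, 2021; Aug 29, 2021 is within that limit.
Step 2 — counting 21 days from Aug 29, 2021 (when the written protest is filed) gives a deadline of Sep 19, 2021; Sep 26, 2021 misses that deadline by 7 days.

Step 2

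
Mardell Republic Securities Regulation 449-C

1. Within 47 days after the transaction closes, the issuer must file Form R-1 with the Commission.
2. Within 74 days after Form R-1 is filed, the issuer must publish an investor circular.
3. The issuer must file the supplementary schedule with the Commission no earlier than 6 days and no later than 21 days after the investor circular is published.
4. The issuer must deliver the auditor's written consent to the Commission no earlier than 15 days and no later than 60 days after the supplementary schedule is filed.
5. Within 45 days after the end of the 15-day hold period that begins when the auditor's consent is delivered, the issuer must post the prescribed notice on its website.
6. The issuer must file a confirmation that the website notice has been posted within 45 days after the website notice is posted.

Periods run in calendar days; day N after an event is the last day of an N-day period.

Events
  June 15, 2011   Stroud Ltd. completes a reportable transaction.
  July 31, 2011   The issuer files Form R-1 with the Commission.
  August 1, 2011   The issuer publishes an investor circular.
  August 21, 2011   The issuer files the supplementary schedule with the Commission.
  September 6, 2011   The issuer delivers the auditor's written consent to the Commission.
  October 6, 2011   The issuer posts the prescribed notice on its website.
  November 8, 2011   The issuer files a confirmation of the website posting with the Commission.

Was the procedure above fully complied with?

Step 1 — counting 47 days from June 15, 2011 (when the transaction closes) gives a deadline of August 1, 2011; completed July 31, 2011, before the deadline.
Step 2 — counting 74 days from July 31, 2011 (when Form R-1 is filed) gives a deadline of October 13, 2011; completed August 1, 2011, before the deadline.
Step 3 — 6 and 21 days from August 1, 2011 (when the investor circular is published) are August 7, 2011 and August 22, 2011 respectively; done August 21, 2011, which is between those dates.
Step 4 — 15 and 60 days from August 21, 2011 (when the supplementary schedule is filed) are September 5, 2011 and October 20, 2011 respectively; done September 6, 2011, which is between those dates.
Step 5 — counting 45 days from September 21, 2011 (end of the 15-day hold period, which began when the auditor's consent is delivered on September 6, 2011) gives a deadline of November 5, 2011; done October 6, 2011 — timely.
Step 6 — counting 45 days from October 6, 2011 (when the website notice is posted) gives a deadline of November 20, 2011; done November 8, 2011 — timely.

Yes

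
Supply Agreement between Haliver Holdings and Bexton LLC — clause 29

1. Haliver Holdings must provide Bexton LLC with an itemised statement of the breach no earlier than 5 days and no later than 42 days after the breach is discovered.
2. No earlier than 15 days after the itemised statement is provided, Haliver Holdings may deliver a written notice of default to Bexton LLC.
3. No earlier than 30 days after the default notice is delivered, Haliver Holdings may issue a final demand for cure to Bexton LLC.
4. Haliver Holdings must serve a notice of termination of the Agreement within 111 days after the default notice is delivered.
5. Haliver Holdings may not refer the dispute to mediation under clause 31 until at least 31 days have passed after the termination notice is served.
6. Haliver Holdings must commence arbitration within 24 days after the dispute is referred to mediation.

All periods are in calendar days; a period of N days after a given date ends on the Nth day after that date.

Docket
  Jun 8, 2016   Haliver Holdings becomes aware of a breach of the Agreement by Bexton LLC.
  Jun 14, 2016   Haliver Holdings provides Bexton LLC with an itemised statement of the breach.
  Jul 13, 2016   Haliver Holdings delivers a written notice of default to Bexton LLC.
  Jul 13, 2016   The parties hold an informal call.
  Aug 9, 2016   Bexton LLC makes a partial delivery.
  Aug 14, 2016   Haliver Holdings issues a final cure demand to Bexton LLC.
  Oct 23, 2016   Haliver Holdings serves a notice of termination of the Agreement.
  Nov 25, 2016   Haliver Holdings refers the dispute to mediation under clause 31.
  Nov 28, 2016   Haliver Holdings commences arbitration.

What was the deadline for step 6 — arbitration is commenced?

Step 6 runs from Nov 25, 2016, when the dispute is referred to mediation. 24 days after Nov 25, 2016 is Dec 19, 2016.

Dec 19, 2016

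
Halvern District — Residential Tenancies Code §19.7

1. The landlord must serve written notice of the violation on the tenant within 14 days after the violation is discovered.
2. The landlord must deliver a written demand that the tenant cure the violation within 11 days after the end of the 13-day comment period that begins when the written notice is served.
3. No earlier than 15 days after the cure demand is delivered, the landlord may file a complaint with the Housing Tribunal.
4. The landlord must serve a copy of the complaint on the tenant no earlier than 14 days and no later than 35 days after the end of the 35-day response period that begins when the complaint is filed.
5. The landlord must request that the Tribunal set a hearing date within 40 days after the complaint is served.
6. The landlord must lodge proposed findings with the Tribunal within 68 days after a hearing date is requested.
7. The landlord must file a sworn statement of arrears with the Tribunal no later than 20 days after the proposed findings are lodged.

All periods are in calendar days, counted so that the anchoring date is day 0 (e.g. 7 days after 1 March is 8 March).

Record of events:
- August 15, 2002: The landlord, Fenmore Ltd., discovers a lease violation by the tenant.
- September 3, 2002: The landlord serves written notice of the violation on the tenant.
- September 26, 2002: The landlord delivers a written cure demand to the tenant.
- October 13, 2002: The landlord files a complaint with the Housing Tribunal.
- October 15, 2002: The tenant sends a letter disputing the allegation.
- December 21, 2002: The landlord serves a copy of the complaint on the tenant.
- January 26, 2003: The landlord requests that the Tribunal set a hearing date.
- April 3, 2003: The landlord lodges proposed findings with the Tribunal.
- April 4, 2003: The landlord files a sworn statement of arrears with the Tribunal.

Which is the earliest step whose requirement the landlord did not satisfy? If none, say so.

Step 1

Step 1: 14 days after August 15, 2002 (when the violation is discovered) is August 29, 2002; not done until September 3, 2002, 5 days after the deadline.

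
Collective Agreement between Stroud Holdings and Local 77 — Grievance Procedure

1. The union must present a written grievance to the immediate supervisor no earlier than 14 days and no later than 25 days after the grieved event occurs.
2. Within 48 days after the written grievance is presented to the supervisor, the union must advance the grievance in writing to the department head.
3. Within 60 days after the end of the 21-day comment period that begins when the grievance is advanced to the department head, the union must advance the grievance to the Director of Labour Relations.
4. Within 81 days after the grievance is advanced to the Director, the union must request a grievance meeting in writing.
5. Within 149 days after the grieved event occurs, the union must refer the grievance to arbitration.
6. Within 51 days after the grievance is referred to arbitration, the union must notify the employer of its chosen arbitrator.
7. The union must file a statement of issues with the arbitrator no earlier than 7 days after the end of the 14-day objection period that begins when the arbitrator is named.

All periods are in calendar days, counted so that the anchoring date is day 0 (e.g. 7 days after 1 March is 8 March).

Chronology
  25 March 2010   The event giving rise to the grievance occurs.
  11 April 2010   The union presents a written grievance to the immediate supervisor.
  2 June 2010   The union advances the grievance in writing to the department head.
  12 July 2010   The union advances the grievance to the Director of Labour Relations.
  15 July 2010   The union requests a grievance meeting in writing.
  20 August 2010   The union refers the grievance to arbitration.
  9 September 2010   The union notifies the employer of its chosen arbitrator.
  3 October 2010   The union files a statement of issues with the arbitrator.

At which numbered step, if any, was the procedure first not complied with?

(1) the permitted window runs from 25 March 2010 + 14 = 8 April 2010 to 25 March 2010 + 25 = 19 April 2010; done 11 April 2010 — within the window.
(2) due by 11 April 2010 + 48 days = 29 May 2010; 2 June 2010 misses that deadline by 4 days.

Step 2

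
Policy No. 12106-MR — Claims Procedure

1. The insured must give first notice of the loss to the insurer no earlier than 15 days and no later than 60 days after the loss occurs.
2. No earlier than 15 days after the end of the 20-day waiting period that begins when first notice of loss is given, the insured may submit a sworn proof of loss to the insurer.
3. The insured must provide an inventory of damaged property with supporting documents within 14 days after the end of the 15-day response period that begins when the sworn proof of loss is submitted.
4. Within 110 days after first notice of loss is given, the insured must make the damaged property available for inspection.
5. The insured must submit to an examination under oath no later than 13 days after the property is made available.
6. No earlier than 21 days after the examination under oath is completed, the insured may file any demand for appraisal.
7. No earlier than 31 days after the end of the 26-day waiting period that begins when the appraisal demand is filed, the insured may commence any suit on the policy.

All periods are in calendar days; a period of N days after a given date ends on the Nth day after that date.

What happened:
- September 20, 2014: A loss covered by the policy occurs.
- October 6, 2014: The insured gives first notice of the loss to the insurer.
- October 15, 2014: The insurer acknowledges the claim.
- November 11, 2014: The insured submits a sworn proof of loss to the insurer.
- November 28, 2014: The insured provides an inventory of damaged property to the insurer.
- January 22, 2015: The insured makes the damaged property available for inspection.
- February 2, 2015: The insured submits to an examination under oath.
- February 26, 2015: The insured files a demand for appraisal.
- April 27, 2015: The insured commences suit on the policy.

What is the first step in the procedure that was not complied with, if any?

None — every step was satisfied

(1) the permitted window runs from September 20, 2014 + 15 = October 5, 2014 to September 20, 2014 + 60 = November 19, 2014; done October 6, 2014, which is between those dates.
(2) permitted from October 26, 2014 + 15 days = November 10, 2014 onward; done November 11, 2014 — permitted.
(3) due by November 26, 2014 + 14 days = December 10, 2014; done November 28, 2014 — timely.
(4) due by October 6, 2014 + 110 days = January 24, 2015; completed January 22, 2015, before the deadline.
(5) due by January 22, 2015 + 13 days = February 4, 2015; February 2, 2015 is within that limit.
(6) permitted from February 2, 2015 + 21 days = February 23, 2015 onward; February 26, 2015 is on or after that date.
(7) permitted from March 24, 2015 + 31 days = April 24, 2015 onward; done April 27, 2015, after the minimum wait.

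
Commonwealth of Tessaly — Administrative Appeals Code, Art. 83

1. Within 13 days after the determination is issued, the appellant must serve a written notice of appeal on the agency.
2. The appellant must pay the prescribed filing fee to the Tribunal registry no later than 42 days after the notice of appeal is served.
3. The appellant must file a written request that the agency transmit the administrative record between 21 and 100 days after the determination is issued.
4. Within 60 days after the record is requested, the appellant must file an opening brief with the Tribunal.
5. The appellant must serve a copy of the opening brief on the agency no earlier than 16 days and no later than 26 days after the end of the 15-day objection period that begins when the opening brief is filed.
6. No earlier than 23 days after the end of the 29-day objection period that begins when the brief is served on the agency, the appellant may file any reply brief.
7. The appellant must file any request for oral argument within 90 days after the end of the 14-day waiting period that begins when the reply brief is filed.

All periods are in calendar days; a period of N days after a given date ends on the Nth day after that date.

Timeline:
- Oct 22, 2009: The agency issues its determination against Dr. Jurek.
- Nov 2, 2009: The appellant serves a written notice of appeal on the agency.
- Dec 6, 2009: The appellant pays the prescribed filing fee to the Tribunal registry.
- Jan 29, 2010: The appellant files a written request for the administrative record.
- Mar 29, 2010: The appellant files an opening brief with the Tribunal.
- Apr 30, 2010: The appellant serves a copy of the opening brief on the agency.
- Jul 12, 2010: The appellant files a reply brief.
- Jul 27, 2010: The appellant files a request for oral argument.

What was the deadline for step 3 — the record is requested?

Jan 30, 2010

Step 3 runs from Oct 22, 2009, when the determination is issued. The window is 21–100 days after Oct 22, 2009; it closes on Jan 30, 2010.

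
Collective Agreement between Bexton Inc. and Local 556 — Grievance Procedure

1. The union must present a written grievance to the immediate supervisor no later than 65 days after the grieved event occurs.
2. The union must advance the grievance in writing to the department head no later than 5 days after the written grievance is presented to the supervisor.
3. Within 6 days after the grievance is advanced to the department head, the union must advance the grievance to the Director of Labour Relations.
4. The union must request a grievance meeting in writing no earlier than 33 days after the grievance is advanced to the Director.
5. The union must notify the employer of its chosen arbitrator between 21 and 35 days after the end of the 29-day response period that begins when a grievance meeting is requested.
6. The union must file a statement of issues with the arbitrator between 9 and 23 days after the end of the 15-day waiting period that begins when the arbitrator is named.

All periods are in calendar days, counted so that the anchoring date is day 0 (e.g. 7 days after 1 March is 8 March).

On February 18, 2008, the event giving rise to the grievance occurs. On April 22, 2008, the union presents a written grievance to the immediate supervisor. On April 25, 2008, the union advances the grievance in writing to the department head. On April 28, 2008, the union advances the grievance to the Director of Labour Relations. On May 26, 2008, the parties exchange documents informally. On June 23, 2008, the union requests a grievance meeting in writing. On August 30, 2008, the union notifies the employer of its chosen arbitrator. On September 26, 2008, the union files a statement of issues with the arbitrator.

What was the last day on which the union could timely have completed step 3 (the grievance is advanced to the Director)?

Step 3 runs from April 25, 2008, when the grievance is advanced to the department head. 6 days after April 25, 2008 is May 1, 2008.

May 1, 2008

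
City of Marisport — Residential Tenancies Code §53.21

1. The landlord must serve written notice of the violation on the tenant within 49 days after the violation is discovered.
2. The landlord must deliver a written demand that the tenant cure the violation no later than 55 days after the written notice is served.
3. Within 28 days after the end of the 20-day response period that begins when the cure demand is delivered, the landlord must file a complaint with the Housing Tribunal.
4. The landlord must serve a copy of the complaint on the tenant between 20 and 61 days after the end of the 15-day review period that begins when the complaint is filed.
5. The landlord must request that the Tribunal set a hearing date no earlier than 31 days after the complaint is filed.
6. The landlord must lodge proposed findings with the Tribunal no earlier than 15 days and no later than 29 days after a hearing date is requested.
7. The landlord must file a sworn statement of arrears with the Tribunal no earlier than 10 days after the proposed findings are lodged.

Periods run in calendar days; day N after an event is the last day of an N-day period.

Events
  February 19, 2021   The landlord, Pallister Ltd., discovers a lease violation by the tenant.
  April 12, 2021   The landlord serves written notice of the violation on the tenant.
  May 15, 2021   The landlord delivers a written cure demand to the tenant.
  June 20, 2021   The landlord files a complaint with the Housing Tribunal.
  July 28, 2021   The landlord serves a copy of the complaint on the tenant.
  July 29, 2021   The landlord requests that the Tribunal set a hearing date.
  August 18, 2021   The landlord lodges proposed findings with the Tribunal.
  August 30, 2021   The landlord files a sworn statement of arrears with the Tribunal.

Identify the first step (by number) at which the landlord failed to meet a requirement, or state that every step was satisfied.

(1) due by February 19, 2021 + 49 days = April 9, 2021; April 12, 2021 misses that deadline by 3 days.
The procedure was therefore not followed at step 1.

Step 1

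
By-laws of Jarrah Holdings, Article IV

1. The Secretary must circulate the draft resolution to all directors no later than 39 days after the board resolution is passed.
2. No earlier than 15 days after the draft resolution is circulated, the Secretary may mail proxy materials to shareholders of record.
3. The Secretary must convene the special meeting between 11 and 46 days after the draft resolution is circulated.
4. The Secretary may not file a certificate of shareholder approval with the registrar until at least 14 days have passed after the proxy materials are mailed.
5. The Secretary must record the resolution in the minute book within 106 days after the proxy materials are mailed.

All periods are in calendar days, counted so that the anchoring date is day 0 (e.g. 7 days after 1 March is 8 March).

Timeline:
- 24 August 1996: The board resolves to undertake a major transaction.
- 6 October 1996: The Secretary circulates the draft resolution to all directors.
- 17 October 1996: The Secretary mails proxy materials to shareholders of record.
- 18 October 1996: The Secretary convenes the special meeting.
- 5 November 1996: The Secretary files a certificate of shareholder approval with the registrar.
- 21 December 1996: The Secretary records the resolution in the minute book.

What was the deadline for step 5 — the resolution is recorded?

Step 5 runs from 17 October 1996, when the proxy materials are mailed. 106 days after 17 October 1996 is 31 January 1997.

31 January 1997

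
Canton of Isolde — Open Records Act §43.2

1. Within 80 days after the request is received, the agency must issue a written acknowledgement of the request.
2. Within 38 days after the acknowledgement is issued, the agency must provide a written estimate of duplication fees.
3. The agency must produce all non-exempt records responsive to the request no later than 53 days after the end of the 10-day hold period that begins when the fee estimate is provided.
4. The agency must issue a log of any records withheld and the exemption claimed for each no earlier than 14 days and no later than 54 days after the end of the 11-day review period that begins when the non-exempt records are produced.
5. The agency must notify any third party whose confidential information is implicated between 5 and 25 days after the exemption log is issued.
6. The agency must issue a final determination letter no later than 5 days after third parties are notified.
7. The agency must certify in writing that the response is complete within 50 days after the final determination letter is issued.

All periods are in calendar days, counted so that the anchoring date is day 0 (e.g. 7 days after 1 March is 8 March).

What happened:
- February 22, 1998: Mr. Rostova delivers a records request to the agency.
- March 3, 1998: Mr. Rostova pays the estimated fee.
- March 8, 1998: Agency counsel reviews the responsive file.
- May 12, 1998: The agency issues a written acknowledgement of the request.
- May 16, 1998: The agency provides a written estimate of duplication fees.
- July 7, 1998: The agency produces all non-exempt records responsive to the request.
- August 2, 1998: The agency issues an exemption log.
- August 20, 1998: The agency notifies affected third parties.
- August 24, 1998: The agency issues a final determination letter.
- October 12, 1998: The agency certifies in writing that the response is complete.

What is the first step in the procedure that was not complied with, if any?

Step 1 — counting 80 days from February 22, 1998 (when the request is received) gives a deadline of May 13, 1998; completed May 12, 1998, before the deadline.
Step 2 — counting 38 days from May 12, 1998 (when the acknowledgement is issued) gives a deadline of June 19, 1998; completed May 16, 1998, before the deadline.
Step 3 — counting 53 days from May 26, 1998 (end of the 10-day hold period, which began when the fee estimate is provided on May 16, 1998) gives a deadline of July 18, 1998; done July 7, 1998 — timely.
Step 4 — 14 and 54 days from July 18, 1998 (end of the 11-day review period, which began when the non-exempt records are produced on July 7, 1998) are August 1, 1998 and September 10, 1998 respectively; done August 2, 1998 — within the window.
Step 5 — 5 and 25 days from August 2, 1998 (when the exemption log is issued) are August 7, 1998 and August 27, 1998 respectively; August 20, 1998 falls inside that range.
Step 6 — counting 5 days from August 20, 1998 (when third parties are notified) gives a deadline of August 25, 1998; completed August 24, 1998, before the deadline.
Step 7 — counting 50 days from August 24, 1998 (when the final determination letter is issued) gives a deadline of October 13, 1998; October 12, 1998 is within that limit.

None — every step was satisfied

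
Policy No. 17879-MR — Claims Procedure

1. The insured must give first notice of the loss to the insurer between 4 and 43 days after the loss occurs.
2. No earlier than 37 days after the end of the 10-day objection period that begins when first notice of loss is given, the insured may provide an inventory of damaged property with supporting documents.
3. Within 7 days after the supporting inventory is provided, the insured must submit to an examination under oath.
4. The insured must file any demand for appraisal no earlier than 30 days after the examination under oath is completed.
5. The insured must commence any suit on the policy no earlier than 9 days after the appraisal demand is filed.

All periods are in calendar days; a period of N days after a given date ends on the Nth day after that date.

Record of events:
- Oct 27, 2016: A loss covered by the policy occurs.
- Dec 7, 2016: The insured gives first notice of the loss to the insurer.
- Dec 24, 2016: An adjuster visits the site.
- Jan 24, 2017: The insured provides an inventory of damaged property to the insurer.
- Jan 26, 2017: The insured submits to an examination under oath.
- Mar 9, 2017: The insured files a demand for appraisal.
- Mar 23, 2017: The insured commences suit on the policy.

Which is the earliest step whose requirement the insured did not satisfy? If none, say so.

None — every step was satisfied

Step 1 — 4 and 43 days from Oct 27, 2016 (when the loss occurs) are Oct 31, 2016 and Dec 9, 2016 respectively; Dec 7, 2016 falls inside that range.
Step 2 — must wait 37 days from Dec 17, 2016 (end of the 10-day objection period, which began when first notice of loss is given on Dec 7, 2016), so not before Jan 23, 2017; Jan 24, 2017 is on or after that date.
Step 3 — counting 7 days from Jan 24, 2017 (when the supporting inventory is provided) gives a deadline of Jan 31, 2017; done Jan 26, 2017 — timely.
Step 4 — must wait 30 days from Jan 26, 2017 (when the examination under oath is completed), so not before Feb 25, 2017; Mar 9, 2017 is on or after that date.
Step 5 — must wait 9 days from Mar 9, 2017 (when the appraisal demand is filed), so not before Mar 18, 2017; done Mar 23, 2017, after the minimum wait.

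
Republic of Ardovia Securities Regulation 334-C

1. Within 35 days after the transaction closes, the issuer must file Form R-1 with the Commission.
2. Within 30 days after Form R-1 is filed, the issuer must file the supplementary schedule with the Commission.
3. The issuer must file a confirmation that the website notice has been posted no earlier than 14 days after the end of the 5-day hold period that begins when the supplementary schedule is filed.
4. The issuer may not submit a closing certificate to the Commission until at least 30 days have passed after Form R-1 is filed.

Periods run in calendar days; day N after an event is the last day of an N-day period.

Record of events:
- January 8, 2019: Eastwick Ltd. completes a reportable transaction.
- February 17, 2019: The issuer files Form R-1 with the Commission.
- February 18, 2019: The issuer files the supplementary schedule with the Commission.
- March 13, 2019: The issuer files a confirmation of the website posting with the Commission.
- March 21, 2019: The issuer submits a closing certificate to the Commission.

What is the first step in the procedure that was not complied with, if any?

Step 1 — counting 35 days from January 8, 2019 (when the transaction closes) gives a deadline of February 12, 2019; done February 17, 2019 — 5 days late.

Step 1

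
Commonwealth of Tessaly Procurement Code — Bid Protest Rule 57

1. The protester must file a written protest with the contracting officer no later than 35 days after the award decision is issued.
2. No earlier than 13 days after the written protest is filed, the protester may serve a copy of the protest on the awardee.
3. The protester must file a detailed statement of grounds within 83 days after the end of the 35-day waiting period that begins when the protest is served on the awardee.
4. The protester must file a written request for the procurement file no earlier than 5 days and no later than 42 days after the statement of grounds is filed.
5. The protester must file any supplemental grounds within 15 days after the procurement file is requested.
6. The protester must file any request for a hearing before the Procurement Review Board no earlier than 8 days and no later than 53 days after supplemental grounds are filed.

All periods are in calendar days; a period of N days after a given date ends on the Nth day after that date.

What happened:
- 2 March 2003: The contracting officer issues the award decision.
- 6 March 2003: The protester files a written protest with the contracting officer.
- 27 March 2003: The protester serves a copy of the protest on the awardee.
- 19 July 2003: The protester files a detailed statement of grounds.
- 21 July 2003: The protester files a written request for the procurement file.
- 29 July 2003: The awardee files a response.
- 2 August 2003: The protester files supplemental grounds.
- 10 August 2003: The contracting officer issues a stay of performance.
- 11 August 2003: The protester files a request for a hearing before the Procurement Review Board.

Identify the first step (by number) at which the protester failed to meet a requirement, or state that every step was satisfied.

Step 4

Step 1 — counting 35 days from 2 March 2003 (when the award decision is issued) gives a deadline of 6 April 2003; completed 6 March 2003, before the deadline.
Step 2 — must wait 13 days from 6 March 2003 (when the written protest is filed), so not before 19 March 2003; done 27 March 2003, after the minimum wait.
Step 3 — counting 83 days from 1 May 2003 (end of the 35-day waiting period, which began when the protest is served on the awardee on 27 March 2003) gives a deadline of 23 July 2003; done 19 July 2003 — timely.
Step 4 — 5 and 42 days from 19 July 2003 (when the statement of grounds is filed) are 24 July 2003 and 30 August 2003 respectively; done 21 July 2003 — 3 days before the window opened.
Later steps need not be reached.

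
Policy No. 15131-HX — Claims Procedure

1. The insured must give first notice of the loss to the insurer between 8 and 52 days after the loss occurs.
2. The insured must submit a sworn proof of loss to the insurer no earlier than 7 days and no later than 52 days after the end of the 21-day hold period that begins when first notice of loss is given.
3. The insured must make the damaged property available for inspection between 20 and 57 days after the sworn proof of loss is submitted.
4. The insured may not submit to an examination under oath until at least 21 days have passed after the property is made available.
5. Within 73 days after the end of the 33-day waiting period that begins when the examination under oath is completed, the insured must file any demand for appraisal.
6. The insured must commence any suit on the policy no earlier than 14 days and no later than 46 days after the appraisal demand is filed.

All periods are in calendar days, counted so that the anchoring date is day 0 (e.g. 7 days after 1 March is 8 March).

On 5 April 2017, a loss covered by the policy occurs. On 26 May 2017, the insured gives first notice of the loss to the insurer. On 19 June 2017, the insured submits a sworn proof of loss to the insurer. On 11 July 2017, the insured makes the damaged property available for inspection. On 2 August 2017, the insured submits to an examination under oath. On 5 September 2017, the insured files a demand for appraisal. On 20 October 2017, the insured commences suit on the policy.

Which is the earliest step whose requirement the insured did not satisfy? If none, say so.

Step 2

(1) the permitted window runs from 5 April 2017 + 8 = 13 April 2017 to 5 April 2017 + 52 = 27 May 2017; done 26 May 2017, which is between those dates.
(2) the permitted window runs from 16 June 2017 + 7 = 23 June 2017 to 16 June 2017 + 52 = 7 August 2017; done 19 June 2017 — 4 days before the window opened.
The analysis stops there.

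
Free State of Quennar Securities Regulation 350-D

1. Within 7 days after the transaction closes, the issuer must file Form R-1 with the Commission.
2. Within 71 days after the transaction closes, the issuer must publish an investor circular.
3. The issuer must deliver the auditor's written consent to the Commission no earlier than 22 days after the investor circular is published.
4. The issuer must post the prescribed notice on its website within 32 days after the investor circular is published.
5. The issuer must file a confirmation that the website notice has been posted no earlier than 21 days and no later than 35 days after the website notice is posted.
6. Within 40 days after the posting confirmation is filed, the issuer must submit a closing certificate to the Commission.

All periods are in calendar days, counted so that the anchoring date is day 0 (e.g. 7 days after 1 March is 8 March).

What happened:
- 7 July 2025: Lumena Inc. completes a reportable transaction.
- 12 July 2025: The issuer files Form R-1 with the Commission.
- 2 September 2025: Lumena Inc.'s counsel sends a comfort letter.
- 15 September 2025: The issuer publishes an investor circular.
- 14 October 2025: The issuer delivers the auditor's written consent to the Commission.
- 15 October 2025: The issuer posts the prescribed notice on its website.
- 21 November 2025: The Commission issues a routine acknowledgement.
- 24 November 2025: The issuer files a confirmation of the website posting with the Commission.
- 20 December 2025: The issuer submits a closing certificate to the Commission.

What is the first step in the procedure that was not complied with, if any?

Step 5

(1) due by 7 July 2025 + 7 days = 14 July 2025; completed 12 July 2025, before the deadline.
(2) due by 7 July 2025 + 71 days = 16 September 2025; 15 September 2025 is within that limit.
(3) permitted from 15 September 2025 + 22 days = 7 October 2025 onward; 14 October 2025 is on or after that date.
(4) due by 15 September 2025 + 32 days = 17 October 2025; 15 October 2025 is within that limit.
(5) the permitted window runs from 15 October 2025 + 21 = 5 November 2025 to 15 October 2025 + 35 = 19 November 2025; 24 November 2025 is 5 days past the end of the window.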